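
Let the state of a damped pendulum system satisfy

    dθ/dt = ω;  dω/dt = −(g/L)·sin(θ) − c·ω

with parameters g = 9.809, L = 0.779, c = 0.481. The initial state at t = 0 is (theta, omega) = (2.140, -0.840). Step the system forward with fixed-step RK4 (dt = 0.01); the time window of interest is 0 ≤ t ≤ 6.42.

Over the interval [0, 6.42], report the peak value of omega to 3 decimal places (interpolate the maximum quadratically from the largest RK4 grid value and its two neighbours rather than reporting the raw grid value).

max omega = 4.433

t=0.000: state=(2.140, -0.840)
step 1 (dt=0.01): k1=(-0.840, -10.202), k2=(-0.891, -10.206), k3=(-0.891, -10.208), k4=(-0.942, -10.213); state += dt/6·(k1+2k2+2k3+k4)
t=0.010: state=(2.131, -0.942)
t=0.020: state=(2.121, -1.044)
t=0.030: state=(2.110, -1.147)
continuing one RK4 step at a time; state shown every 25 steps (Δt=0.25):
t=0.250: state=(1.603, -3.496)
t=0.500: state=(0.432, -5.526)
t=0.750: state=(-0.860, -4.199)
t=1.000: state=(-1.509, -0.950)
t=1.250: state=(-1.356, 2.111)
t=1.500: state=(-0.523, 4.258)
t=1.750: state=(0.537, 3.690)
t=2.000: state=(1.139, 0.980)
t=2.250: state=(1.024, -1.822)
t=2.500: state=(0.320, -3.487)
t=2.750: state=(-0.511, -2.748)
t=3.000: state=(-0.917, -0.391)
t=3.250: state=(-0.714, 1.899)
t=3.500: state=(-0.080, 2.847)
t=3.750: state=(0.536, 1.783)
t=4.000: state=(0.729, -0.275)
t=4.250: state=(0.431, -1.942)
t=4.500: state=(-0.120, -2.174)
t=4.750: state=(-0.527, -0.906)
t=5.000: state=(-0.537, 0.792)
t=5.250: state=(-0.189, 1.799)
t=5.500: state=(0.248, 1.476)
t=5.750: state=(0.467, 0.192)
t=6.000: state=(0.346, -1.071)
t=6.250: state=(0.004, -1.479)
t=6.420: state=(-0.224, -1.125)
largest grid value and its neighbours: omega(1.570)=4.42961, omega(1.580)=4.43275, omega(1.590)=4.43040
parabola through these three points peaks at t≈1.581 with omega≈4.43277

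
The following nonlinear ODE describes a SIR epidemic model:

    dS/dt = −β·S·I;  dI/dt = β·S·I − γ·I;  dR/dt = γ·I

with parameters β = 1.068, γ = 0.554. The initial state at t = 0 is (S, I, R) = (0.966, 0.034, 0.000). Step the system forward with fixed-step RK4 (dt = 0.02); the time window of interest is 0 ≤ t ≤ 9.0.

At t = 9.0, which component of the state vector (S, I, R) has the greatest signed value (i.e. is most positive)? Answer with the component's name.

t=0.000: state=(0.966, 0.034, 0.000)
step 1 (dt=0.02): k1=(-0.035, 0.016, 0.019), k2=(-0.035, 0.016, 0.019), k3=(-0.035, 0.016, 0.019), k4=(-0.035, 0.016, 0.019); state += dt/6·(k1+2k2+2k3+k4)
t=0.020: state=(0.965, 0.034, 0.000)
t=0.040: state=(0.965, 0.035, 0.001)
t=0.060: state=(0.964, 0.035, 0.001)
continuing one RK4 step at a time; state shown every 25 steps (Δt=0.5):
t=0.500: state=(0.946, 0.043, 0.011)
t=1.000: state=(0.922, 0.054, 0.024)
t=1.500: state=(0.893, 0.066, 0.040)
t=2.000: state=(0.859, 0.080, 0.061)
t=2.500: state=(0.820, 0.095, 0.085)
t=3.000: state=(0.776, 0.110, 0.113)
t=3.500: state=(0.729, 0.125, 0.146)
t=4.000: state=(0.680, 0.138, 0.182)
t=4.500: state=(0.630, 0.148, 0.222)
t=5.000: state=(0.580, 0.155, 0.264)
t=5.500: state=(0.534, 0.159, 0.308)
t=6.000: state=(0.490, 0.158, 0.352)
t=6.500: state=(0.451, 0.154, 0.395)
t=7.000: state=(0.416, 0.147, 0.437)
t=7.500: state=(0.386, 0.138, 0.476)
t=8.000: state=(0.359, 0.128, 0.513)
t=8.500: state=(0.337, 0.117, 0.547)
t=9.000: state=(0.317, 0.105, 0.578)
compare at T: S=0.317, I=0.105, R=0.578

largest component: R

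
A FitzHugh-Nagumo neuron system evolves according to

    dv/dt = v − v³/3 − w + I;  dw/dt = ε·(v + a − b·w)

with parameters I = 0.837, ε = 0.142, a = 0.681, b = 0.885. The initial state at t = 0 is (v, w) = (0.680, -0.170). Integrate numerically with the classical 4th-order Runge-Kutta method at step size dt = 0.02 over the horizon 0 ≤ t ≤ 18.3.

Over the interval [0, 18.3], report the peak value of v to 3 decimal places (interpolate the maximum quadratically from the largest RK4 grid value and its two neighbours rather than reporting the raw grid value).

t=0.000: state=(0.680, -0.170)
step 1 (dt=0.02): k1=(1.582, 0.215), k2=(1.588, 0.217), k3=(1.588, 0.217), k4=(1.594, 0.219); state += dt/6·(k1+2k2+2k3+k4)
t=0.020: state=(0.712, -0.166)
t=0.040: state=(0.744, -0.161)
t=0.060: state=(0.776, -0.157)
continuing one RK4 step at a time; state shown every 50 steps (Δt=1):
t=1.000: state=(1.870, 0.128)
t=2.000: state=(1.928, 0.462)
t=3.000: state=(1.824, 0.749)
t=4.000: state=(1.713, 0.987)
t=5.000: state=(1.601, 1.182)
t=6.000: state=(1.488, 1.340)
t=7.000: state=(1.374, 1.463)
t=8.000: state=(1.254, 1.556)
t=9.000: state=(1.126, 1.622)
t=10.000: state=(0.980, 1.662)
t=11.000: state=(0.800, 1.676)
t=12.000: state=(0.537, 1.659)
t=13.000: state=(0.046, 1.596)
t=14.000: state=(-1.004, 1.440)
t=15.000: state=(-1.783, 1.161)
t=16.000: state=(-1.791, 0.873)
t=17.000: state=(-1.684, 0.629)
t=18.000: state=(-1.565, 0.429)
t=18.300: state=(-1.529, 0.377)
largest grid value and its neighbours: v(1.500)=1.95183, v(1.520)=1.95196, v(1.540)=1.95196
parabola through these three points peaks at t≈1.530 with v≈1.95198

max v = 1.952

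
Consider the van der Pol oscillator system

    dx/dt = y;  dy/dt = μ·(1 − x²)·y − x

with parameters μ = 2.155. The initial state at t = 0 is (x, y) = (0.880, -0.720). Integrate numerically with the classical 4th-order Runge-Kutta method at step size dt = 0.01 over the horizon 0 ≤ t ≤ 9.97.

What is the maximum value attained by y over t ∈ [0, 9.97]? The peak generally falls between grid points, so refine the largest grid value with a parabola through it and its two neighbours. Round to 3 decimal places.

max y = 4.007

t=0.000: state=(0.880, -0.720)
step 1 (dt=0.01): k1=(-0.720, -1.230), k2=(-0.726, -1.239), k3=(-0.726, -1.239), k4=(-0.732, -1.249); state += dt/6·(k1+2k2+2k3+k4)
t=0.010: state=(0.873, -0.732)
t=0.020: state=(0.865, -0.745)
t=0.030: state=(0.858, -0.758)
continuing one RK4 step at a time; state shown every 50 steps (Δt=0.5):
t=0.500: state=(0.299, -1.819)
t=1.000: state=(-1.196, -3.614)
t=1.500: state=(-1.983, -0.060)
t=2.000: state=(-1.881, 0.312)
t=2.500: state=(-1.708, 0.380)
t=3.000: state=(-1.497, 0.470)
t=3.500: state=(-1.224, 0.648)
t=4.000: state=(-0.802, 1.127)
t=4.500: state=(0.116, 2.944)
t=5.000: state=(1.805, 1.856)
t=5.500: state=(1.997, -0.215)
t=6.000: state=(1.852, -0.332)
t=6.500: state=(1.671, -0.394)
t=7.000: state=(1.451, -0.495)
t=7.500: state=(1.159, -0.704)
t=8.000: state=(0.686, -1.310)
t=8.500: state=(-0.426, -3.531)
t=9.000: state=(-1.938, -0.964)
t=9.500: state=(-1.974, 0.260)
t=9.970: state=(-1.830, 0.339)
largest grid value and its neighbours: y(4.720)=4.00299, y(4.730)=4.00682, y(4.740)=4.00374
parabola through these three points peaks at t≈4.731 with y≈4.00683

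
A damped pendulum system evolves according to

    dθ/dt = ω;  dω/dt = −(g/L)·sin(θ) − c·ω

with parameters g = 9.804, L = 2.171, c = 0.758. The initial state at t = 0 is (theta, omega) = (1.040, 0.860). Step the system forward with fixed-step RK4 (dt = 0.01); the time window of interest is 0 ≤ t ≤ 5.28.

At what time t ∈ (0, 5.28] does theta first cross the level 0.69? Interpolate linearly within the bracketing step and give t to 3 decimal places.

t = 0.701

t=0.000: state=(1.040, 0.860)
step 1 (dt=0.01): k1=(0.860, -4.546), k2=(0.837, -4.539), k3=(0.837, -4.539), k4=(0.815, -4.531); state += dt/6·(k1+2k2+2k3+k4)
t=0.010: state=(1.048, 0.815)
t=0.020: state=(1.056, 0.769)
t=0.030: state=(1.064, 0.724)
continuing one RK4 step at a time; state shown every 20 steps (Δt=0.2):
t=0.200: state=(1.124, -0.007)
t=0.400: state=(1.046, -0.751)
t=0.600: state=(0.835, -1.324)
t=0.700: state=(0.692, -1.528)
next step: t=0.710: state=(0.676, -1.545) — theta has crossed 0.69
linear interpolation between t=0.700 (0.69160) and t=0.710 (0.67623) → t≈0.701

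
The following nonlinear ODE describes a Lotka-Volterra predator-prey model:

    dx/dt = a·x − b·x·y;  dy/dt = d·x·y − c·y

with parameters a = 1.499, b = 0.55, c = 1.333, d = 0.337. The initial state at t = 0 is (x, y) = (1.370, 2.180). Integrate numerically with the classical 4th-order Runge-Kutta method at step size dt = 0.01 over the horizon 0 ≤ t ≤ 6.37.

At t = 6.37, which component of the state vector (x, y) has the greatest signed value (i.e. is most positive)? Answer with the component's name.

t=0.000: state=(1.370, 2.180)
step 1 (dt=0.01): k1=(0.411, -1.899), k2=(0.419, -1.890), k3=(0.419, -1.890), k4=(0.427, -1.880); state += dt/6·(k1+2k2+2k3+k4)
t=0.010: state=(1.374, 2.161)
t=0.020: state=(1.379, 2.142)
t=0.030: state=(1.383, 2.124)
continuing one RK4 step at a time; state shown every 25 steps (Δt=0.25):
t=0.250: state=(1.522, 1.763)
t=0.500: state=(1.776, 1.451)
t=0.750: state=(2.152, 1.226)
t=1.000: state=(2.674, 1.075)
t=1.250: state=(3.377, 0.993)
t=1.500: state=(4.293, 0.981)
t=1.750: state=(5.435, 1.057)
t=2.000: state=(6.751, 1.265)
t=2.250: state=(8.040, 1.693)
t=2.500: state=(8.821, 2.483)
t=2.750: state=(8.416, 3.715)
t=3.000: state=(6.677, 5.064)
t=3.250: state=(4.551, 5.814)
t=3.500: state=(2.975, 5.691)
t=3.750: state=(2.064, 5.023)
t=4.000: state=(1.593, 4.189)
t=4.250: state=(1.377, 3.398)
t=4.500: state=(1.317, 2.725)
t=4.750: state=(1.369, 2.185)
t=5.000: state=(1.519, 1.767)
t=5.250: state=(1.773, 1.454)
t=5.500: state=(2.147, 1.228)
t=5.750: state=(2.668, 1.076)
t=6.000: state=(3.369, 0.993)
t=6.250: state=(4.282, 0.981)
t=6.370: state=(4.802, 1.004)
compare at T: x=4.802, y=1.004

largest component: x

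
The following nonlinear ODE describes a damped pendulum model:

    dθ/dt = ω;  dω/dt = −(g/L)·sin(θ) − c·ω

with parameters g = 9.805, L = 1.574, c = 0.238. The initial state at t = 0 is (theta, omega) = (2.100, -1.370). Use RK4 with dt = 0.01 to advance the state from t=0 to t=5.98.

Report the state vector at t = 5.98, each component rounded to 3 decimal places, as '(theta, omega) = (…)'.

(theta, omega) = (0.816, -1.298)

t=0.000: state=(2.100, -1.370)
step 1 (dt=0.01): k1=(-1.370, -5.051), k2=(-1.395, -5.067), k3=(-1.395, -5.067), k4=(-1.421, -5.082); state += dt/6·(k1+2k2+2k3+k4)
t=0.010: state=(2.086, -1.421)
t=0.020: state=(2.072, -1.472)
t=0.030: state=(2.057, -1.523)
continuing one RK4 step at a time; state shown every 20 steps (Δt=0.2):
t=0.200: state=(1.721, -2.440)
t=0.400: state=(1.123, -3.514)
t=0.600: state=(0.344, -4.152)
t=0.800: state=(-0.475, -3.872)
t=1.000: state=(-1.151, -2.808)
t=1.200: state=(-1.582, -1.490)
t=1.400: state=(-1.751, -0.214)
t=1.600: state=(-1.672, 0.997)
t=1.800: state=(-1.355, 2.161)
t=2.000: state=(-0.820, 3.133)
t=2.200: state=(-0.139, 3.542)
t=2.400: state=(0.541, 3.128)
t=2.600: state=(1.070, 2.099)
t=2.800: state=(1.367, 0.855)
t=3.000: state=(1.413, -0.386)
t=3.200: state=(1.218, -1.549)
t=3.400: state=(0.806, -2.510)
t=3.600: state=(0.245, -3.002)
t=3.800: state=(-0.347, -2.794)
t=4.000: state=(-0.832, -1.979)
t=4.200: state=(-1.119, -0.870)
t=4.400: state=(-1.177, 0.289)
t=4.600: state=(-1.009, 1.365)
t=4.800: state=(-0.647, 2.203)
t=5.000: state=(-0.159, 2.577)
t=5.200: state=(0.343, 2.340)
t=5.400: state=(0.742, 1.592)
t=5.600: state=(0.963, 0.590)
t=5.800: state=(0.976, -0.452)
t=5.980: state=(0.816, -1.298)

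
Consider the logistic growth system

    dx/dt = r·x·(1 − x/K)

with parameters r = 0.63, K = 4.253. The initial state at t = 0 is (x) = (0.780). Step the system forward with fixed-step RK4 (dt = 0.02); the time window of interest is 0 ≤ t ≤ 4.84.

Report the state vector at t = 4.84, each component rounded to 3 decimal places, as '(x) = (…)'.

t=0.000: state=(0.780)
step 1 (dt=0.02): k1=(0.401), k2=(0.403), k3=(0.403), k4=(0.404); state += dt/6·(k1+2k2+2k3+k4)
t=0.020: state=(0.788)
t=0.040: state=(0.796)
t=0.060: state=(0.804)
continuing one RK4 step at a time; state shown every 10 steps (Δt=0.2):
t=0.200: state=(0.863)
t=0.400: state=(0.953)
t=0.600: state=(1.050)
t=0.800: state=(1.153)
t=1.000: state=(1.261)
t=1.200: state=(1.376)
t=1.400: state=(1.496)
t=1.600: state=(1.620)
t=1.800: state=(1.748)
t=2.000: state=(1.879)
t=2.200: state=(2.012)
t=2.400: state=(2.146)
t=2.600: state=(2.280)
t=2.800: state=(2.412)
t=3.000: state=(2.543)
t=3.200: state=(2.670)
t=3.400: state=(2.793)
t=3.600: state=(2.911)
t=3.800: state=(3.024)
t=4.000: state=(3.131)
t=4.200: state=(3.232)
t=4.400: state=(3.327)
t=4.600: state=(3.415)
t=4.800: state=(3.496)
t=4.840: state=(3.512)

(x) = (3.512)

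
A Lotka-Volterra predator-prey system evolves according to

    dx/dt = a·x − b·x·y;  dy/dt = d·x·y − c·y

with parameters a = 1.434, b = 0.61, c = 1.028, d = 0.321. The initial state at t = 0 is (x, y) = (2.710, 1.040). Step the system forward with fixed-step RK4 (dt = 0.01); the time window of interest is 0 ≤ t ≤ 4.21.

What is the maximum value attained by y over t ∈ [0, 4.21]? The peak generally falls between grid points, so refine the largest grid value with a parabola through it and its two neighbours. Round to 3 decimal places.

t=0.000: state=(2.710, 1.040)
step 1 (dt=0.01): k1=(2.167, -0.164), k2=(2.177, -0.161), k3=(2.177, -0.161), k4=(2.187, -0.157); state += dt/6·(k1+2k2+2k3+k4)
t=0.010: state=(2.732, 1.038)
t=0.020: state=(2.754, 1.037)
t=0.030: state=(2.776, 1.035)
continuing one RK4 step at a time; state shown every 20 steps (Δt=0.2):
t=0.200: state=(3.184, 1.023)
t=0.400: state=(3.742, 1.039)
t=0.600: state=(4.378, 1.098)
t=0.800: state=(5.069, 1.210)
t=1.000: state=(5.766, 1.395)
t=1.200: state=(6.375, 1.679)
t=1.400: state=(6.758, 2.087)
t=1.600: state=(6.761, 2.629)
t=1.800: state=(6.291, 3.262)
t=2.000: state=(5.418, 3.874)
t=2.200: state=(4.368, 4.319)
t=2.400: state=(3.387, 4.507)
t=2.600: state=(2.608, 4.442)
t=2.800: state=(2.049, 4.195)
t=3.000: state=(1.670, 3.846)
t=3.200: state=(1.425, 3.456)
t=3.400: state=(1.275, 3.067)
t=3.600: state=(1.195, 2.702)
t=3.800: state=(1.169, 2.373)
t=4.000: state=(1.187, 2.083)
t=4.200: state=(1.246, 1.833)
t=4.210: state=(1.250, 1.822)
largest grid value and its neighbours: y(2.430)=4.51175, y(2.440)=4.51222, y(2.450)=4.51207
parabola through these three points peaks at t≈2.443 with y≈4.51224

max y = 4.512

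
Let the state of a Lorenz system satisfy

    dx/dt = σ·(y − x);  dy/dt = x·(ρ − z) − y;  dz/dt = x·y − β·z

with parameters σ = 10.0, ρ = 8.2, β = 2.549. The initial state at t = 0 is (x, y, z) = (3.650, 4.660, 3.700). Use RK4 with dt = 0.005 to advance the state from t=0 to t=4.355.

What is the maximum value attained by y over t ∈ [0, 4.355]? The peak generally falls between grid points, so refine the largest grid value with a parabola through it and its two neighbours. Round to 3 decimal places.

max y = 6.505

t=0.000: state=(3.650, 4.660, 3.700)
step 1 (dt=0.005): k1=(10.100, 11.765, 7.578), k2=(10.142, 11.780, 7.755), k3=(10.141, 11.778, 7.755), k4=(10.182, 11.791, 7.933); state += dt/6·(k1+2k2+2k3+k4)
t=0.005: state=(3.701, 4.719, 3.739)
t=0.010: state=(3.752, 4.778, 3.779)
t=0.015: state=(3.803, 4.837, 3.822)
continuing one RK4 step at a time; state shown every 40 steps (Δt=0.2):
t=0.200: state=(5.689, 6.476, 6.625)
t=0.400: state=(5.772, 5.046, 9.594)
t=0.600: state=(3.907, 3.085, 8.674)
t=0.800: state=(2.976, 2.849, 6.679)
t=1.000: state=(3.221, 3.553, 5.523)
t=1.200: state=(4.151, 4.694, 5.738)
t=1.400: state=(5.053, 5.308, 7.222)
t=1.600: state=(4.941, 4.608, 8.339)
t=1.800: state=(4.125, 3.751, 7.906)
t=2.000: state=(3.683, 3.628, 6.924)
t=2.200: state=(3.856, 4.058, 6.401)
t=2.400: state=(4.352, 4.603, 6.666)
t=2.600: state=(4.683, 4.730, 7.384)
t=2.800: state=(4.529, 4.357, 7.742)
t=3.000: state=(4.163, 4.009, 7.461)
t=3.200: state=(4.004, 4.004, 7.006)
t=3.400: state=(4.134, 4.247, 6.829)
t=3.600: state=(4.372, 4.473, 7.031)
t=3.800: state=(4.472, 4.465, 7.351)
t=4.000: state=(4.363, 4.277, 7.444)
t=4.200: state=(4.203, 4.143, 7.277)
t=4.355: state=(4.155, 4.154, 7.113)
largest grid value and its neighbours: y(0.220)=6.50424, y(0.225)=6.50462, y(0.230)=6.50224
parabola through these three points peaks at t≈0.223 with y≈6.50480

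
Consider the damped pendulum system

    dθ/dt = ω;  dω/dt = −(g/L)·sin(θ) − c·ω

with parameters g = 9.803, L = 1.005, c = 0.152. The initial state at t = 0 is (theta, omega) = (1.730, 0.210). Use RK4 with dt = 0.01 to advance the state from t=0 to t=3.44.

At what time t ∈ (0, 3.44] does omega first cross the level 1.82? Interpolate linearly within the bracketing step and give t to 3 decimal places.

t=0.000: state=(1.730, 0.210)
step 1 (dt=0.01): k1=(0.210, -9.663), k2=(0.162, -9.654), k3=(0.162, -9.654), k4=(0.113, -9.646); state += dt/6·(k1+2k2+2k3+k4)
t=0.010: state=(1.732, 0.113)
t=0.020: state=(1.732, 0.017)
t=0.030: state=(1.732, -0.079)
continuing one RK4 step at a time; state shown every 20 steps (Δt=0.2):
t=0.200: state=(1.580, -1.703)
t=0.400: state=(1.055, -3.504)
t=0.600: state=(0.229, -4.539)
t=0.800: state=(-0.652, -3.992)
t=1.000: state=(-1.289, -2.282)
t=1.200: state=(-1.549, -0.311)
t=1.400: state=(-1.417, 1.615)
t=1.420: state=(-1.383, 1.802)
next step: t=1.430: state=(-1.365, 1.895) — omega has crossed 1.82
linear interpolation between t=1.420 (1.80219) and t=1.430 (1.89504) → t≈1.422

t = 1.422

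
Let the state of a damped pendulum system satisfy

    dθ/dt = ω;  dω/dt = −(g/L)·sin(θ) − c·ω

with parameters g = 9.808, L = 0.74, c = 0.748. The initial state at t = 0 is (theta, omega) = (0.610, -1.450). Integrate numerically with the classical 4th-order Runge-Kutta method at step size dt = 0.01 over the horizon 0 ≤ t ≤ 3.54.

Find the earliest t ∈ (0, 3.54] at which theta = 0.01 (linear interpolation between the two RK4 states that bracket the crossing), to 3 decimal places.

t=0.000: state=(0.610, -1.450)
step 1 (dt=0.01): k1=(-1.450, -6.508), k2=(-1.483, -6.405), k3=(-1.482, -6.404), k4=(-1.514, -6.298); state += dt/6·(k1+2k2+2k3+k4)
t=0.010: state=(0.595, -1.514)
t=0.020: state=(0.580, -1.576)
t=0.030: state=(0.564, -1.636)
continuing one RK4 step at a time; state shown every 20 steps (Δt=0.2):
t=0.200: state=(0.222, -2.256)
t=0.290: state=(0.017, -2.245)
next step: t=0.300: state=(-0.005, -2.229) — theta has crossed 0.01
linear interpolation between t=0.290 (0.01729) and t=0.300 (-0.00508) → t≈0.293

t = 0.293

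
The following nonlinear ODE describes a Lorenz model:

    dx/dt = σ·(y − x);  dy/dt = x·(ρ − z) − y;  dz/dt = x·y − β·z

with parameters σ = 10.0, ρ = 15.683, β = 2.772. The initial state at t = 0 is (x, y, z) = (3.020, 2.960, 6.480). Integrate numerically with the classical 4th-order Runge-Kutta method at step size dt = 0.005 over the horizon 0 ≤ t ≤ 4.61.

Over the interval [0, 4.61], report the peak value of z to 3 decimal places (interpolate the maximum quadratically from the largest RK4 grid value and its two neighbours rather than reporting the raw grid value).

t=0.000: state=(3.020, 2.960, 6.480)
step 1 (dt=0.005): k1=(-0.600, 24.833, -9.023), k2=(0.036, 24.825, -8.778), k3=(0.020, 24.838, -8.775), k4=(0.641, 24.842, -8.526); state += dt/6·(k1+2k2+2k3+k4)
t=0.005: state=(3.020, 3.084, 6.436)
t=0.010: state=(3.026, 3.209, 6.395)
t=0.015: state=(3.038, 3.333, 6.356)
continuing one RK4 step at a time; state shown every 40 steps (Δt=0.2):
t=0.200: state=(6.355, 9.342, 8.124)
t=0.400: state=(10.315, 9.059, 20.372)
t=0.600: state=(4.165, 1.708, 16.619)
t=0.800: state=(2.333, 2.535, 10.340)
t=1.000: state=(4.247, 6.011, 8.018)
t=1.200: state=(8.906, 10.918, 14.273)
t=1.400: state=(7.394, 4.492, 19.409)
t=1.600: state=(3.393, 2.700, 13.373)
t=1.800: state=(3.944, 5.045, 9.667)
t=2.000: state=(7.430, 9.454, 12.270)
t=2.200: state=(8.383, 6.765, 18.812)
t=2.400: state=(4.575, 3.369, 15.077)
t=2.600: state=(4.204, 4.889, 11.128)
t=2.800: state=(6.780, 8.415, 12.181)
t=3.000: state=(8.262, 7.512, 17.613)
t=3.200: state=(5.382, 4.131, 15.738)
t=3.400: state=(4.607, 5.023, 12.171)
t=3.600: state=(6.533, 7.813, 12.575)
t=3.800: state=(7.910, 7.550, 16.738)
t=4.000: state=(5.830, 4.751, 15.844)
t=4.200: state=(4.991, 5.249, 12.877)
t=4.400: state=(6.450, 7.443, 13.028)
t=4.600: state=(7.575, 7.376, 16.169)
t=4.610: state=(7.550, 7.262, 16.273)
largest grid value and its neighbours: z(0.440)=21.19557, z(0.445)=21.20882, z(0.450)=21.20377
parabola through these three points peaks at t≈0.446 with z≈21.20928

max z = 21.209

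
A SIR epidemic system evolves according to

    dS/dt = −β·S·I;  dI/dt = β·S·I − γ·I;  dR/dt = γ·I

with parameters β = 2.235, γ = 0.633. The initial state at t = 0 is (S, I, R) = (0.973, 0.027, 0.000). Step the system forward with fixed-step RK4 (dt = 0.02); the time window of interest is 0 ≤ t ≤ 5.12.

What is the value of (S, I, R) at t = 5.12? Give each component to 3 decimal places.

t=0.000: state=(0.973, 0.027, 0.000)
step 1 (dt=0.02): k1=(-0.059, 0.042, 0.017), k2=(-0.060, 0.042, 0.017), k3=(-0.060, 0.042, 0.017), k4=(-0.060, 0.043, 0.018); state += dt/6·(k1+2k2+2k3+k4)
t=0.020: state=(0.972, 0.028, 0.000)
t=0.040: state=(0.971, 0.029, 0.001)
t=0.060: state=(0.969, 0.030, 0.001)
continuing one RK4 step at a time; state shown every 10 steps (Δt=0.2):
t=0.200: state=(0.959, 0.037, 0.004)
t=0.400: state=(0.941, 0.049, 0.009)
t=0.600: state=(0.917, 0.066, 0.017)
t=0.800: state=(0.887, 0.087, 0.026)
t=1.000: state=(0.848, 0.113, 0.039)
t=1.200: state=(0.801, 0.144, 0.055)
t=1.400: state=(0.745, 0.179, 0.076)
t=1.600: state=(0.682, 0.217, 0.101)
t=1.800: state=(0.614, 0.256, 0.131)
t=2.000: state=(0.543, 0.292, 0.165)
t=2.200: state=(0.473, 0.323, 0.204)
t=2.400: state=(0.407, 0.346, 0.247)
t=2.600: state=(0.348, 0.361, 0.292)
t=2.800: state=(0.295, 0.367, 0.338)
t=3.000: state=(0.251, 0.365, 0.384)
t=3.200: state=(0.213, 0.357, 0.430)
t=3.400: state=(0.182, 0.343, 0.474)
t=3.600: state=(0.157, 0.326, 0.517)
t=3.800: state=(0.136, 0.307, 0.557)
t=4.000: state=(0.119, 0.286, 0.594)
t=4.200: state=(0.105, 0.265, 0.629)
t=4.400: state=(0.094, 0.244, 0.662)
t=4.600: state=(0.085, 0.224, 0.691)
t=4.800: state=(0.077, 0.205, 0.718)
t=5.000: state=(0.071, 0.186, 0.743)
t=5.120: state=(0.067, 0.176, 0.757)

(S, I, R) = (0.067, 0.176, 0.757)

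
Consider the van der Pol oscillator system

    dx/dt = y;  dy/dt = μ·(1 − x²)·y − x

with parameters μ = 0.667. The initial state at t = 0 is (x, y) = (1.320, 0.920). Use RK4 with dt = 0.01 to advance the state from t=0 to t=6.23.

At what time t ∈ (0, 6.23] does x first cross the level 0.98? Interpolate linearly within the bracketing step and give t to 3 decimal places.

t=0.000: state=(1.320, 0.920)
step 1 (dt=0.01): k1=(0.920, -1.776), k2=(0.911, -1.783), k3=(0.911, -1.783), k4=(0.902, -1.790); state += dt/6·(k1+2k2+2k3+k4)
t=0.010: state=(1.329, 0.902)
t=0.020: state=(1.338, 0.884)
t=0.030: state=(1.347, 0.866)
continuing one RK4 step at a time; state shown every 25 steps (Δt=0.25):
t=0.250: state=(1.492, 0.454)
t=0.500: state=(1.550, 0.021)
t=0.750: state=(1.510, -0.328)
t=1.000: state=(1.392, -0.605)
t=1.250: state=(1.210, -0.847)
t=1.480: state=(0.990, -1.070)
next step: t=1.490: state=(0.979, -1.080) — x has crossed 0.98
linear interpolation between t=1.480 (0.98982) and t=1.490 (0.97907) → t≈1.489

t = 1.489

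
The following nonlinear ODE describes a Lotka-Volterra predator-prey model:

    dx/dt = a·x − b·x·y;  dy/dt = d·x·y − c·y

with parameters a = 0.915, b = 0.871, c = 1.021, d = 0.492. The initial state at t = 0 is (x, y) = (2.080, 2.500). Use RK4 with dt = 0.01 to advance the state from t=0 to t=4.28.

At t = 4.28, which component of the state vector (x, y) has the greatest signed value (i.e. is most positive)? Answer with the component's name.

t=0.000: state=(2.080, 2.500)
step 1 (dt=0.01): k1=(-2.626, 0.006), k2=(-2.609, -0.010), k3=(-2.609, -0.010), k4=(-2.593, -0.026); state += dt/6·(k1+2k2+2k3+k4)
t=0.010: state=(2.054, 2.500)
t=0.020: state=(2.028, 2.499)
t=0.030: state=(2.003, 2.499)
continuing one RK4 step at a time; state shown every 20 steps (Δt=0.2):
t=0.200: state=(1.621, 2.443)
t=0.400: state=(1.287, 2.296)
t=0.600: state=(1.054, 2.099)
t=0.800: state=(0.894, 1.882)
t=1.000: state=(0.789, 1.666)
t=1.200: state=(0.721, 1.463)
t=1.400: state=(0.682, 1.278)
t=1.600: state=(0.665, 1.113)
t=1.800: state=(0.667, 0.969)
t=2.000: state=(0.684, 0.844)
t=2.200: state=(0.716, 0.737)
t=2.400: state=(0.762, 0.646)
t=2.600: state=(0.823, 0.570)
t=2.800: state=(0.900, 0.505)
t=3.000: state=(0.995, 0.452)
t=3.200: state=(1.109, 0.409)
t=3.400: state=(1.244, 0.374)
t=3.600: state=(1.402, 0.347)
t=3.800: state=(1.588, 0.328)
t=4.000: state=(1.803, 0.316)
t=4.200: state=(2.050, 0.311)
t=4.280: state=(2.159, 0.312)
compare at T: x=2.159, y=0.312

largest component: x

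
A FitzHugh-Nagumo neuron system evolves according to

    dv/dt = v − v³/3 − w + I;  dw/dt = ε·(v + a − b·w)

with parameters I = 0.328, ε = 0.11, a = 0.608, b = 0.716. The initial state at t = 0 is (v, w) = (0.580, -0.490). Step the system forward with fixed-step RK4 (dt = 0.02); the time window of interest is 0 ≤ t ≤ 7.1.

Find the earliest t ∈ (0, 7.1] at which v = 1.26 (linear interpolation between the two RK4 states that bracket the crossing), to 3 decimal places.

t = 0.487

t=0.000: state=(0.580, -0.490)
step 1 (dt=0.02): k1=(1.333, 0.169), k2=(1.340, 0.171), k3=(1.340, 0.171), k4=(1.347, 0.172); state += dt/6·(k1+2k2+2k3+k4)
t=0.020: state=(0.607, -0.487)
t=0.040: state=(0.634, -0.483)
t=0.060: state=(0.661, -0.480)
t=0.480: state=(1.250, -0.393)
next step: t=0.500: state=(1.277, -0.388) — v has crossed 1.26
linear interpolation between t=0.480 (1.25045) and t=0.500 (1.27664) → t≈0.487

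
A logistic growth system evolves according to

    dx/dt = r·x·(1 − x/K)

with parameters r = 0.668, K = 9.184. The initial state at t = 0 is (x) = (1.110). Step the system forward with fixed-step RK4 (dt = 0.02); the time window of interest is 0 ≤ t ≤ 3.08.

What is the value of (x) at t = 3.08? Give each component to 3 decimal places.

(x) = (4.760)

t=0.000: state=(1.110)
step 1 (dt=0.02): k1=(0.652), k2=(0.655), k3=(0.655), k4=(0.658); state += dt/6·(k1+2k2+2k3+k4)
t=0.020: state=(1.123)
t=0.040: state=(1.136)
t=0.060: state=(1.150)
continuing one RK4 step at a time; state shown every 5 steps (Δt=0.1):
t=0.100: state=(1.177)
t=0.200: state=(1.247)
t=0.300: state=(1.321)
t=0.400: state=(1.398)
t=0.500: state=(1.479)
t=0.600: state=(1.564)
t=0.700: state=(1.653)
t=0.800: state=(1.745)
t=0.900: state=(1.842)
t=1.000: state=(1.942)
t=1.100: state=(2.046)
t=1.200: state=(2.154)
t=1.300: state=(2.266)
t=1.400: state=(2.382)
t=1.500: state=(2.502)
t=1.600: state=(2.626)
t=1.700: state=(2.753)
t=1.800: state=(2.883)
t=1.900: state=(3.017)
t=2.000: state=(3.154)
t=2.100: state=(3.293)
t=2.200: state=(3.436)
t=2.300: state=(3.580)
t=2.400: state=(3.727)
t=2.500: state=(3.876)
t=2.600: state=(4.027)
t=2.700: state=(4.178)
t=2.800: state=(4.331)
t=2.900: state=(4.484)
t=3.000: state=(4.637)
t=3.080: state=(4.760)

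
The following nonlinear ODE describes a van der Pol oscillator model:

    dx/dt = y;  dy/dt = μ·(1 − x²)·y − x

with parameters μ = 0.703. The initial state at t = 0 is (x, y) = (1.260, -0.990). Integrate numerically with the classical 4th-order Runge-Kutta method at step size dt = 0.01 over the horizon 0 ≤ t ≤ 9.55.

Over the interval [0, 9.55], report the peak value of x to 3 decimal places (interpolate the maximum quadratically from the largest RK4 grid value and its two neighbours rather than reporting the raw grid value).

t=0.000: state=(1.260, -0.990)
step 1 (dt=0.01): k1=(-0.990, -0.851), k2=(-0.994, -0.853), k3=(-0.994, -0.853), k4=(-0.999, -0.855); state += dt/6·(k1+2k2+2k3+k4)
t=0.010: state=(1.250, -0.999)
t=0.020: state=(1.240, -1.007)
t=0.030: state=(1.230, -1.016)
continuing one RK4 step at a time; state shown every 50 steps (Δt=0.5):
t=0.500: state=(0.645, -1.503)
t=1.000: state=(-0.279, -2.191)
t=1.500: state=(-1.392, -1.924)
t=2.000: state=(-1.952, -0.336)
t=2.500: state=(-1.878, 0.498)
t=3.000: state=(-1.526, 0.886)
t=3.500: state=(-0.987, 1.294)
t=4.000: state=(-0.190, 1.938)
t=4.500: state=(0.929, 2.361)
t=5.000: state=(1.836, 1.015)
t=5.500: state=(1.984, -0.242)
t=6.000: state=(1.725, -0.733)
t=6.500: state=(1.271, -1.088)
t=7.000: state=(0.609, -1.605)
t=7.500: state=(-0.372, -2.305)
t=8.000: state=(-1.501, -1.840)
t=8.500: state=(-1.995, -0.211)
t=9.000: state=(-1.878, 0.548)
t=9.500: state=(-1.509, 0.914)
t=9.550: state=(-1.462, 0.949)
largest grid value and its neighbours: x(5.350)=2.00170, x(5.360)=2.00181, x(5.370)=2.00172
parabola through these three points peaks at t≈5.360 with x≈2.00181

max x = 2.002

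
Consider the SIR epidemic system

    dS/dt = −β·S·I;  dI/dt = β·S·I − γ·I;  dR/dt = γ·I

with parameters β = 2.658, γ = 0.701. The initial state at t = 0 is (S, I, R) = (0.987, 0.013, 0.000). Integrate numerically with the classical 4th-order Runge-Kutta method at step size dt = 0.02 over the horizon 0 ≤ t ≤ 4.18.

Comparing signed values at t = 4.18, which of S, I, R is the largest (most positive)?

t=0.000: state=(0.987, 0.013, 0.000)
step 1 (dt=0.02): k1=(-0.034, 0.025, 0.009), k2=(-0.035, 0.025, 0.009), k3=(-0.035, 0.025, 0.009), k4=(-0.035, 0.026, 0.009); state += dt/6·(k1+2k2+2k3+k4)
t=0.020: state=(0.986, 0.014, 0.000)
t=0.040: state=(0.986, 0.014, 0.000)
t=0.060: state=(0.985, 0.015, 0.001)
continuing one RK4 step at a time; state shown every 10 steps (Δt=0.2):
t=0.200: state=(0.979, 0.019, 0.002)
t=0.400: state=(0.967, 0.028, 0.005)
t=0.600: state=(0.950, 0.040, 0.010)
t=0.800: state=(0.925, 0.058, 0.017)
t=1.000: state=(0.892, 0.081, 0.027)
t=1.200: state=(0.848, 0.112, 0.040)
t=1.400: state=(0.791, 0.151, 0.058)
t=1.600: state=(0.722, 0.196, 0.083)
t=1.800: state=(0.642, 0.245, 0.113)
t=2.000: state=(0.556, 0.292, 0.151)
t=2.200: state=(0.471, 0.334, 0.195)
t=2.400: state=(0.391, 0.365, 0.244)
t=2.600: state=(0.320, 0.383, 0.297)
t=2.800: state=(0.261, 0.388, 0.351)
t=3.000: state=(0.212, 0.382, 0.405)
t=3.200: state=(0.174, 0.368, 0.458)
t=3.400: state=(0.144, 0.348, 0.508)
t=3.600: state=(0.120, 0.324, 0.555)
t=3.800: state=(0.102, 0.299, 0.599)
t=4.000: state=(0.087, 0.273, 0.639)
t=4.180: state=(0.077, 0.251, 0.672)
compare at T: S=0.077, I=0.251, R=0.672

largest component: R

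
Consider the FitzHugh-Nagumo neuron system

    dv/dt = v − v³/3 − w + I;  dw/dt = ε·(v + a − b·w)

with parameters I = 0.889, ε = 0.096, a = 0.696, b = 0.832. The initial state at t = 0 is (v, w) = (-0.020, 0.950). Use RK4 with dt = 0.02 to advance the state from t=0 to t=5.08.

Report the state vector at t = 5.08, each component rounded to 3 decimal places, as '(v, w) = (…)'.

t=0.000: state=(-0.020, 0.950)
step 1 (dt=0.02): k1=(-0.081, -0.011), k2=(-0.082, -0.011), k3=(-0.082, -0.011), k4=(-0.082, -0.011); state += dt/6·(k1+2k2+2k3+k4)
t=0.020: state=(-0.022, 0.950)
t=0.040: state=(-0.023, 0.950)
t=0.060: state=(-0.025, 0.949)
continuing one RK4 step at a time; state shown every 10 steps (Δt=0.2):
t=0.200: state=(-0.038, 0.948)
t=0.400: state=(-0.059, 0.945)
t=0.600: state=(-0.084, 0.942)
t=0.800: state=(-0.114, 0.938)
t=1.000: state=(-0.149, 0.934)
t=1.200: state=(-0.191, 0.929)
t=1.400: state=(-0.241, 0.924)
t=1.600: state=(-0.300, 0.917)
t=1.800: state=(-0.369, 0.910)
t=2.000: state=(-0.450, 0.901)
t=2.200: state=(-0.542, 0.890)
t=2.400: state=(-0.646, 0.878)
t=2.600: state=(-0.759, 0.864)
t=2.800: state=(-0.880, 0.848)
t=3.000: state=(-1.002, 0.830)
t=3.200: state=(-1.121, 0.810)
t=3.400: state=(-1.229, 0.788)
t=3.600: state=(-1.323, 0.764)
t=3.800: state=(-1.399, 0.740)
t=4.000: state=(-1.458, 0.714)
t=4.200: state=(-1.500, 0.688)
t=4.400: state=(-1.528, 0.661)
t=4.600: state=(-1.545, 0.635)
t=4.800: state=(-1.553, 0.608)
t=5.000: state=(-1.555, 0.582)
t=5.080: state=(-1.554, 0.572)

(v, w) = (-1.554, 0.572)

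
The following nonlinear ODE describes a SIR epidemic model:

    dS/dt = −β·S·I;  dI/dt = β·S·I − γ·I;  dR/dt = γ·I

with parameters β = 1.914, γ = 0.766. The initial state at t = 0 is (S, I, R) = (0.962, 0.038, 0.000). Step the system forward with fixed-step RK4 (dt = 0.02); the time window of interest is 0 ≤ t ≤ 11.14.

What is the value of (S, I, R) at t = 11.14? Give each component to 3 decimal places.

(S, I, R) = (0.104, 0.006, 0.890)

t=0.000: state=(0.962, 0.038, 0.000)
step 1 (dt=0.02): k1=(-0.070, 0.041, 0.029), k2=(-0.071, 0.041, 0.029), k3=(-0.071, 0.041, 0.029), k4=(-0.071, 0.042, 0.030); state += dt/6·(k1+2k2+2k3+k4)
t=0.020: state=(0.961, 0.039, 0.001)
t=0.040: state=(0.959, 0.040, 0.001)
t=0.060: state=(0.958, 0.041, 0.002)
continuing one RK4 step at a time; state shown every 25 steps (Δt=0.5):
t=0.500: state=(0.917, 0.064, 0.019)
t=1.000: state=(0.848, 0.101, 0.050)
t=1.500: state=(0.753, 0.149, 0.098)
t=2.000: state=(0.637, 0.198, 0.165)
t=2.500: state=(0.518, 0.234, 0.248)
t=3.000: state=(0.410, 0.249, 0.341)
t=3.500: state=(0.324, 0.240, 0.436)
t=4.000: state=(0.260, 0.216, 0.524)
t=4.500: state=(0.215, 0.185, 0.601)
t=5.000: state=(0.183, 0.152, 0.665)
t=5.500: state=(0.160, 0.122, 0.718)
t=6.000: state=(0.144, 0.096, 0.759)
t=6.500: state=(0.133, 0.075, 0.792)
t=7.000: state=(0.125, 0.058, 0.817)
t=7.500: state=(0.119, 0.044, 0.837)
t=8.000: state=(0.115, 0.034, 0.852)
t=8.500: state=(0.111, 0.026, 0.863)
t=9.000: state=(0.109, 0.019, 0.872)
t=9.500: state=(0.107, 0.015, 0.878)
t=10.000: state=(0.106, 0.011, 0.883)
t=10.500: state=(0.105, 0.008, 0.887)
t=11.000: state=(0.104, 0.006, 0.889)
t=11.140: state=(0.104, 0.006, 0.890)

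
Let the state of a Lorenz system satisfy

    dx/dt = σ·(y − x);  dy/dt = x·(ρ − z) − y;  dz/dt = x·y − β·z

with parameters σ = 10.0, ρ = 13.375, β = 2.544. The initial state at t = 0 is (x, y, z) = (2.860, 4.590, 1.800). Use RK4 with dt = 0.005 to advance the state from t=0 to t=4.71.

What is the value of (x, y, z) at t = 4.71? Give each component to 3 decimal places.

(x, y, z) = (4.655, 3.967, 12.851)

t=0.000: state=(2.860, 4.590, 1.800)
step 1 (dt=0.005): k1=(17.300, 28.514, 8.548), k2=(17.580, 28.882, 8.899), k3=(17.583, 28.886, 8.903), k4=(17.865, 29.256, 9.264); state += dt/6·(k1+2k2+2k3+k4)
t=0.005: state=(2.948, 4.734, 1.845)
t=0.010: state=(3.039, 4.883, 1.893)
t=0.015: state=(3.132, 5.035, 1.945)
continuing one RK4 step at a time; state shown every 40 steps (Δt=0.2):
t=0.200: state=(8.586, 11.998, 9.264)
t=0.400: state=(8.102, 3.917, 19.799)
t=0.600: state=(1.688, 0.248, 12.817)
t=0.800: state=(0.680, 0.707, 7.767)
t=1.000: state=(1.224, 1.761, 4.844)
t=1.200: state=(3.258, 4.938, 4.071)
t=1.400: state=(8.155, 10.786, 10.217)
t=1.600: state=(7.823, 4.699, 18.459)
t=1.800: state=(2.596, 1.292, 12.832)
t=2.000: state=(1.851, 2.123, 8.205)
t=2.200: state=(3.359, 4.654, 6.277)
t=2.400: state=(7.059, 9.137, 9.812)
t=2.600: state=(7.995, 6.285, 16.944)
t=2.800: state=(3.866, 2.444, 13.612)
t=3.000: state=(2.870, 3.109, 9.433)
t=3.200: state=(4.418, 5.700, 8.141)
t=3.400: state=(7.332, 8.468, 12.044)
t=3.600: state=(6.812, 5.299, 15.705)
t=3.800: state=(4.063, 3.277, 12.628)
t=4.000: state=(3.842, 4.311, 9.746)
t=4.200: state=(5.595, 6.743, 10.010)
t=4.400: state=(7.201, 7.250, 13.761)
t=4.600: state=(5.688, 4.570, 14.285)
t=4.710: state=(4.655, 3.967, 12.851)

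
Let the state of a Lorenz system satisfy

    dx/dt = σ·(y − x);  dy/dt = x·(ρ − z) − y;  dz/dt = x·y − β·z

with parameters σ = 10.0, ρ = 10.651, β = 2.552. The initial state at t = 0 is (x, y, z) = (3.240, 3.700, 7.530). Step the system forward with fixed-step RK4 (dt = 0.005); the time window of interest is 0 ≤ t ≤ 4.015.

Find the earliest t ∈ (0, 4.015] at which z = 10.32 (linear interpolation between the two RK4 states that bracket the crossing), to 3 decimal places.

t = 0.436

t=0.000: state=(3.240, 3.700, 7.530)
step 1 (dt=0.005): k1=(4.600, 6.412, -7.229), k2=(4.645, 6.491, -7.088), k3=(4.646, 6.490, -7.088), k4=(4.692, 6.568, -6.946); state += dt/6·(k1+2k2+2k3+k4)
t=0.005: state=(3.263, 3.732, 7.495)
t=0.010: state=(3.287, 3.766, 7.461)
t=0.015: state=(3.311, 3.800, 7.428)
continuing one RK4 step at a time; state shown every 40 steps (Δt=0.2):
t=0.200: state=(4.581, 5.439, 7.352)
t=0.400: state=(6.120, 6.562, 9.796)
t=0.435: state=(6.238, 6.462, 10.309)
next step: t=0.440: state=(6.248, 6.440, 10.379) — z has crossed 10.32
linear interpolation between t=0.435 (10.30917) and t=0.440 (10.37855) → t≈0.436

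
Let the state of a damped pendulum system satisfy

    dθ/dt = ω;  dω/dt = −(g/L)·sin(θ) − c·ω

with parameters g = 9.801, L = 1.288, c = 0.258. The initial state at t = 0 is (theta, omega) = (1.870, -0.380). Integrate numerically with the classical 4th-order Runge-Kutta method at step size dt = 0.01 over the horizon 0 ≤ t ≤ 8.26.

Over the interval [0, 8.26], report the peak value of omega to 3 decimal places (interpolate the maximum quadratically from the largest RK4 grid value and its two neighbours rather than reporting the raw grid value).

max omega = 3.512

t=0.000: state=(1.870, -0.380)
step 1 (dt=0.01): k1=(-0.380, -7.173), k2=(-0.416, -7.168), k3=(-0.416, -7.169), k4=(-0.452, -7.164); state += dt/6·(k1+2k2+2k3+k4)
t=0.010: state=(1.866, -0.452)
t=0.020: state=(1.861, -0.523)
t=0.030: state=(1.855, -0.595)
continuing one RK4 step at a time; state shown every 50 steps (Δt=0.5):
t=0.500: state=(0.805, -3.709)
t=1.000: state=(-1.056, -2.663)
t=1.500: state=(-1.426, 1.153)
t=2.000: state=(-0.109, 3.512)
t=2.500: state=(1.182, 1.048)
t=3.000: state=(0.825, -2.299)
t=3.500: state=(-0.567, -2.406)
t=4.000: state=(-1.017, 0.719)
t=4.500: state=(-0.053, 2.583)
t=5.000: state=(0.865, 0.612)
t=5.500: state=(0.473, -1.936)
t=6.000: state=(-0.540, -1.480)
t=6.500: state=(-0.657, 1.012)
t=7.000: state=(0.178, 1.794)
t=7.500: state=(0.652, -0.128)
t=8.000: state=(0.124, -1.638)
t=8.260: state=(-0.283, -1.365)
largest grid value and its neighbours: omega(1.990)=3.51151, omega(2.000)=3.51204, omega(2.010)=3.50992
parabola through these three points peaks at t≈1.997 with omega≈3.51216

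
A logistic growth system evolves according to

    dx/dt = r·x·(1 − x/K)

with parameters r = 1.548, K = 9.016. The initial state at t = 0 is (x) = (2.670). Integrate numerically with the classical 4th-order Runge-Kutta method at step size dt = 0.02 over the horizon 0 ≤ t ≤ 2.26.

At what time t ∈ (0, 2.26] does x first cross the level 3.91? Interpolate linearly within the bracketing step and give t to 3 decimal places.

t=0.000: state=(2.670)
step 1 (dt=0.02): k1=(2.909), k2=(2.927), k3=(2.927), k4=(2.946); state += dt/6·(k1+2k2+2k3+k4)
t=0.020: state=(2.729)
t=0.040: state=(2.788)
t=0.060: state=(2.848)
continuing one RK4 step at a time; state shown every 5 steps (Δt=0.1):
t=0.100: state=(2.970)
t=0.200: state=(3.286)
t=0.300: state=(3.615)
t=0.380: state=(3.886)
next step: t=0.400: state=(3.955) — x has crossed 3.91
linear interpolation between t=0.380 (3.88648) and t=0.400 (3.95508) → t≈0.387

t = 0.387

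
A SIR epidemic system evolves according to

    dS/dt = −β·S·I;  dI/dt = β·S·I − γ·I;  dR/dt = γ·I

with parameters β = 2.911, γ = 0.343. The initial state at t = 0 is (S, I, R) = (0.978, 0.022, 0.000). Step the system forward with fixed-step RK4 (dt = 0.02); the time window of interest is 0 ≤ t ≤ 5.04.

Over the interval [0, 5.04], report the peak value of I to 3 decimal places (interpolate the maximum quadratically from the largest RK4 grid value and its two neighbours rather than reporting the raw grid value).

max I = 0.633

t=0.000: state=(0.978, 0.022, 0.000)
step 1 (dt=0.02): k1=(-0.063, 0.055, 0.008), k2=(-0.064, 0.056, 0.008), k3=(-0.064, 0.056, 0.008), k4=(-0.066, 0.058, 0.008); state += dt/6·(k1+2k2+2k3+k4)
t=0.020: state=(0.977, 0.023, 0.000)
t=0.040: state=(0.975, 0.024, 0.000)
t=0.060: state=(0.974, 0.026, 0.000)
continuing one RK4 step at a time; state shown every 10 steps (Δt=0.2):
t=0.200: state=(0.962, 0.036, 0.002)
t=0.400: state=(0.936, 0.059, 0.005)
t=0.600: state=(0.896, 0.093, 0.010)
t=0.800: state=(0.837, 0.145, 0.018)
t=1.000: state=(0.754, 0.215, 0.031)
t=1.200: state=(0.649, 0.302, 0.048)
t=1.400: state=(0.530, 0.398, 0.072)
t=1.600: state=(0.409, 0.488, 0.103)
t=1.800: state=(0.301, 0.560, 0.139)
t=2.000: state=(0.214, 0.607, 0.179)
t=2.200: state=(0.149, 0.629, 0.222)
t=2.400: state=(0.103, 0.632, 0.265)
t=2.600: state=(0.072, 0.620, 0.308)
t=2.800: state=(0.050, 0.600, 0.350)
t=3.000: state=(0.036, 0.574, 0.390)
t=3.200: state=(0.026, 0.546, 0.429)
t=3.400: state=(0.019, 0.516, 0.465)
t=3.600: state=(0.014, 0.487, 0.499)
t=3.800: state=(0.011, 0.458, 0.532)
t=4.000: state=(0.008, 0.430, 0.562)
t=4.200: state=(0.007, 0.403, 0.591)
t=4.400: state=(0.005, 0.377, 0.617)
t=4.600: state=(0.004, 0.353, 0.642)
t=4.800: state=(0.003, 0.331, 0.666)
t=5.000: state=(0.003, 0.309, 0.688)
t=5.040: state=(0.003, 0.305, 0.692)
largest grid value and its neighbours: I(2.300)=0.63265, I(2.320)=0.63280, I(2.340)=0.63279
parabola through these three points peaks at t≈2.329 with I≈0.63281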